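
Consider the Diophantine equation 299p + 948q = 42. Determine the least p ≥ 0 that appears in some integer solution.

834

gcd(948, 299) = 1.
1 divides 42, so solutions exist.
By Bézout, 299·(-409) + 948·(129) = 1.
Scale by 42/1 = 42: (p₀, q₀) = (-17178, 5418).
General solution: p = -17178 + 948t, q = 5418 - 299t for integer t.
p ≥ 0: smallest is -17178 mod 948 = 834 (at t = 19), with q = -263.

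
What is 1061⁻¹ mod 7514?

gcd(7514, 1061):
  7514 = 7×1061 + 87
  1061 = 12×87 + 17
  87 = 5×17 + 2
  17 = 8×2 + 1
  2 = 2×1
so gcd(7514, 1061) = 1.
Back-substitute for Bézout coefficients:
  1 = 17 - 8×2
  ... = 1061×(3541) + 7514×(-500)
So 1061×3541 ≡ 1 (mod 7514), and 3541 mod 7514 = 3541.

3541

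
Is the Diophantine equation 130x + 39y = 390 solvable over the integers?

yes

gcd(130, 39) = 13  (130 = 3×39 + 13, 39 = 3×13).
13 divides 390, so integer solutions exist.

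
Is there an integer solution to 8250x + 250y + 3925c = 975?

gcd(8250, 250) = 250.
gcd(250, 3925) = 25.
25 divides 975, so integer solutions exist.

yes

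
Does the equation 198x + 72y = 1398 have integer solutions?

no

gcd(198, 72) = 18  (198 = 2*72 + 54, 72 = 1*54 + 18, 54 = 3*18).
18 does not divide 1398 (remainder 12), so no integer solutions.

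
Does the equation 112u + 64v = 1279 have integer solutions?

no

gcd(112, 64) = 16  (112 = 1·64 + 48, 64 = 1·48 + 16, 48 = 3·16).
16 does not divide 1279 (remainder 15), so no integer solutions.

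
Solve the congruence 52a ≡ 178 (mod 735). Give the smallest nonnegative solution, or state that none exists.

gcd(735, 52) = 1  (735 = 14*52 + 7, 52 = 7*7 + 3, 7 = 2*3 + 1, 3 = 3*1).
1 divides 178, so solutions exist.
Back-substituting, 52*(-212) + 735*(15) = 1.
So 52*(-212) ≡ 1 (mod 735); multiply by 178: a ≡ -37736 (mod 735).
Smallest nonnegative: a = -37736 mod 735 = 484.

484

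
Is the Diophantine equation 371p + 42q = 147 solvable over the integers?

yes

gcd(371, 42) = 7  (371 = 8×42 + 35, 42 = 1×35 + 7, 35 = 5×7).
7 divides 147, so integer solutions exist.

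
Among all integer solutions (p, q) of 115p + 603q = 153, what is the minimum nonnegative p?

468

gcd(603, 115):
  603 = 5·115 + 28
  115 = 4·28 + 3
  28 = 9·3 + 1
  3 = 3·1
so gcd(603, 115) = 1.
1 divides 153, so solutions exist.
Back-substitute for Bézout coefficients:
  1 = 28 - 9·3
  ... = 115·(-194) + 603·(37)
Scale by 153/1 = 153: (p₀, q₀) = (-29682, 5661).
General solution: p = -29682 + 603t, q = 5661 - 115t for integer t.
p ≥ 0: smallest is -29682 mod 603 = 468 (at t = 50), with q = -89.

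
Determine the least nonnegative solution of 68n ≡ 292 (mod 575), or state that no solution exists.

gcd(575, 68) = 1.
1 divides 292, so solutions exist.
By Bézout, 68*(-93) + 575*(11) = 1.
So 68*(-93) ≡ 1 (mod 575); multiply by 292: n ≡ -27156 (mod 575).
Smallest nonnegative: n = -27156 mod 575 = 444.

444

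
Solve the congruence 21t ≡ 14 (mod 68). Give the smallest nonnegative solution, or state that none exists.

46

gcd(68, 21) = 1.
1 divides 14, so solutions exist.
By Bézout, 21·(13) + 68·(-4) = 1.
So 21·(13) ≡ 1 (mod 68); multiply by 14: t ≡ 182 (mod 68).
Smallest nonnegative: t = 182 mod 68 = 46.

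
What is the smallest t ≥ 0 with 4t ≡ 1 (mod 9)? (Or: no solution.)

gcd(9, 4) = 1.
1 divides 1, so solutions exist.
By Bézout, 4×(-2) + 9×(1) = 1.
So 4×(-2) ≡ 1 (mod 9); multiply by 1: t ≡ -2 (mod 9).
Smallest nonnegative: t = -2 mod 9 = 7.

7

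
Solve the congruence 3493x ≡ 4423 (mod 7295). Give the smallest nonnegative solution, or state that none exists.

gcd(7295, 3493):
  7295 = 2*3493 + 309
  3493 = 11*309 + 94
  309 = 3*94 + 27
  94 = 3*27 + 13
  27 = 2*13 + 1
  13 = 13*1
so gcd(7295, 3493) = 1.
1 divides 4423, so solutions exist.
Back-substitute for Bézout coefficients:
  1 = 27 - 2*13
  ... = 3493*(-543) + 7295*(260)
So 3493*(-543) ≡ 1 (mod 7295); multiply by 4423: x ≡ -2401689 (mod 7295).
Smallest nonnegative: x = -2401689 mod 7295 = 5661.

5661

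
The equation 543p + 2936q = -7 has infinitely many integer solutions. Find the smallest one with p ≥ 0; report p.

319

gcd(2936, 543):
  2936 = 5·543 + 221
  543 = 2·221 + 101
  221 = 2·101 + 19
  101 = 5·19 + 6
  19 = 3·6 + 1
  6 = 6·1
so gcd(2936, 543) = 1.
1 divides -7, so solutions exist.
Back-substitute for Bézout coefficients:
  1 = 19 - 3·6
  ... = 543·(-465) + 2936·(86)
Scale by -7/1 = -7: (p₀, q₀) = (3255, -602).
General solution: p = 3255 + 2936t, q = -602 - 543t for integer t.
p ≥ 0: smallest is 3255 mod 2936 = 319 (at t = -1), with q = -59.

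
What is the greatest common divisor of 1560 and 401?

gcd(1560, 401) = 1  (1560 = 3·401 + 357, 401 = 1·357 + 44, 357 = 8·44 + 5, 44 = 8·5 + 4, 5 = 1·4 + 1, 4 = 4·1).

1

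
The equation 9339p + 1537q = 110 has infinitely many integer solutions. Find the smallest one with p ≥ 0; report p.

487

gcd(9339, 1537) = 1.
1 divides 110, so solutions exist.
By Bézout, 9339*(-289) + 1537*(1756) = 1.
Scale by 110/1 = 110: (p₀, q₀) = (-31790, 193160).
General solution: p = -31790 + 1537t, q = 193160 - 9339t for integer t.
p ≥ 0: smallest is -31790 mod 1537 = 487 (at t = 21), with q = -2959.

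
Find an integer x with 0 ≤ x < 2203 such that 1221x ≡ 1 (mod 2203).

1779

gcd(2203, 1221) = 1.
By Bézout, 1221*(-424) + 2203*(235) = 1.
So 1221*-424 ≡ 1 (mod 2203), and -424 mod 2203 = 1779.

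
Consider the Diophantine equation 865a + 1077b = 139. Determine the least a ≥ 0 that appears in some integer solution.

421

gcd(1077, 865) = 1.
1 divides 139, so solutions exist.
By Bézout, 865*(127) + 1077*(-102) = 1.
Scale by 139/1 = 139: (a₀, b₀) = (17653, -14178).
General solution: a = 17653 + 1077t, b = -14178 - 865t for integer t.
a ≥ 0: smallest is 17653 mod 1077 = 421 (at t = -16), with b = -338.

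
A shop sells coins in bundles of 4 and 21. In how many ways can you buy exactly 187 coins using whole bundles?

2

Need nonnegative integers with 4j + 21k = 187.
gcd(4, 21) = 1, and 4·(-5) + 21·(1) = 1.
So (j₀, k₀) = (-935, 187); general j = -935 + 21t, k = 187 - 4t.
j ≥ 0 ⇒ t ≥ 45; k ≥ 0 ⇒ t ≤ 46. That's 2 values of t.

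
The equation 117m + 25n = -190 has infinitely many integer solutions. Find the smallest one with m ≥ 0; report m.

5

gcd(117, 25):
  117 = 4·25 + 17
  25 = 1·17 + 8
  17 = 2·8 + 1
  8 = 8·1
so gcd(117, 25) = 1.
1 divides -190, so solutions exist.
Back-substitute for Bézout coefficients:
  1 = 17 - 2·8
  ... = 117·(3) + 25·(-14)
Scale by -190/1 = -190: (m₀, n₀) = (-570, 2660).
General solution: m = -570 + 25t, n = 2660 - 117t for integer t.
m ≥ 0: smallest is -570 mod 25 = 5 (at t = 23), with n = -31.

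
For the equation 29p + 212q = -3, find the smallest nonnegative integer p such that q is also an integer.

73

gcd(212, 29):
  212 = 7·29 + 9
  29 = 3·9 + 2
  9 = 4·2 + 1
  2 = 2·1
so gcd(212, 29) = 1.
1 divides -3, so solutions exist.
Back-substitute for Bézout coefficients:
  1 = 9 - 4·2
  ... = 29·(-95) + 212·(13)
Scale by -3/1 = -3: (p₀, q₀) = (285, -39).
General solution: p = 285 + 212t, q = -39 - 29t for integer t.
p ≥ 0: smallest is 285 mod 212 = 73 (at t = -1), with q = -10.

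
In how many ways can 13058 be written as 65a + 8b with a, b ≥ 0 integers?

25

gcd(65, 8) = 1  (65 = 8*8 + 1, 8 = 8*1).
Back-substituting, 65*(1) + 8*(-8) = 1.
Scale by 13058: one solution is (13058, -104464). Reduce a mod 8: (2, 1616).
General: a = 2 + 8t, b = 1616 - 65t.
a ≥ 0 ⇒ t ≥ 0; b ≥ 0 ⇒ t ≤ 24. So t ∈ [0, 24]: 25 solutions.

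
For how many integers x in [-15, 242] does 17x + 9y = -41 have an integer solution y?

gcd(17, 9) = 1  (17 = 1*9 + 8, 9 = 1*8 + 1, 8 = 8*1).
Back-substituting, 17*(-1) + 9*(2) = 1.
Scale by -41: particular solution (41, -82); reduce x mod 9: (5, -14).
General solution: x = 5 + 9t, y = -14 - 17t for integer t.
-15 ≤ 5 + 9t ≤ 242 gives t ∈ [-2, 26], which is 29 values.

29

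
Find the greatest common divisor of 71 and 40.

1

gcd(71, 40):
  71 = 1*40 + 31
  40 = 1*31 + 9
  31 = 3*9 + 4
  9 = 2*4 + 1
  4 = 4*1
so gcd(71, 40) = 1.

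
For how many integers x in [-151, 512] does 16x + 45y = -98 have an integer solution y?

14

gcd(45, 16) = 1.
By Bézout, 16×(-14) + 45×(5) = 1.
Particular solution: (22, -10).
General solution: x = 22 + 45t, y = -10 - 16t for integer t.
-151 ≤ 22 + 45t ≤ 512 gives t ∈ [-3, 10], which is 14 values.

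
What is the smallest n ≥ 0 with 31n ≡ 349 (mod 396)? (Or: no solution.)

gcd(396, 31) = 1.
1 divides 349, so solutions exist.
By Bézout, 31×(115) + 396×(-9) = 1.
So 31×(115) ≡ 1 (mod 396); multiply by 349: n ≡ 40135 (mod 396).
Smallest nonnegative: n = 40135 mod 396 = 139.

139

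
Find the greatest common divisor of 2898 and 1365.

gcd(2898, 1365) = 21  (2898 = 2*1365 + 168, 1365 = 8*168 + 21, 168 = 8*21).

21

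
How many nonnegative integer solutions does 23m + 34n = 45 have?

0

gcd(34, 23):
  34 = 1*23 + 11
  23 = 2*11 + 1
  11 = 11*1
so gcd(34, 23) = 1.
Back-substitute for Bézout coefficients:
  1 = 23 - 2*11
  ... = 23*(3) + 34*(-2)
Scale by 45: one solution is (135, -90). Reduce m mod 34: (33, -21).
General: m = 33 + 34t, n = -21 - 23t.
m ≥ 0 ⇒ t ≥ 0; n ≥ 0 ⇒ t ≤ -1. So t ∈ [0, -1]: 0 solutions.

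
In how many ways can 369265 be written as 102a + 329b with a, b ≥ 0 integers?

11

gcd(329, 102):
  329 = 3·102 + 23
  102 = 4·23 + 10
  23 = 2·10 + 3
  10 = 3·3 + 1
  3 = 3·1
so gcd(329, 102) = 1.
Back-substitute for Bézout coefficients:
  1 = 10 - 3·3
  ... = 102·(100) + 329·(-31)
Scale by 369265: one solution is (36926500, -11447215). Reduce a mod 329: (198, 1061).
General: a = 198 + 329t, b = 1061 - 102t.
a ≥ 0 ⇒ t ≥ 0; b ≥ 0 ⇒ t ≤ 10. So t ∈ [0, 10]: 11 solutions.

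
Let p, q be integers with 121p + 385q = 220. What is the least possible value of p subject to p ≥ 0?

5

gcd(385, 121):
  385 = 3·121 + 22
  121 = 5·22 + 11
  22 = 2·11
so gcd(385, 121) = 11.
11 divides 220, so solutions exist.
Back-substitute for Bézout coefficients:
  11 = 121 - 5·22
  ... = 121·(16) + 385·(-5)
Scale by 220/11 = 20: (p₀, q₀) = (320, -100).
General solution: p = 320 + 35t, q = -100 - 11t for integer t.
p ≥ 0: smallest is 320 mod 35 = 5 (at t = -9), with q = -1.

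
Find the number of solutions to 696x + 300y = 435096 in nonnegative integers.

gcd(696, 300) = 12.
By Bézout, 696×(-3) + 300×(7) = 12.
One solution: (1, 1448).
General: x = 1 + 25t, y = 1448 - 58t.
x ≥ 0 ⇒ t ≥ 0; y ≥ 0 ⇒ t ≤ 24. So t ∈ [0, 24]: 25 solutions.

25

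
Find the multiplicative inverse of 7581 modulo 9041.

gcd(9041, 7581) = 1  (9041 = 1×7581 + 1460, 7581 = 5×1460 + 281, 1460 = 5×281 + 55, 281 = 5×55 + 6, 55 = 9×6 + 1, 6 = 6×1).
Back-substituting, 7581×(-1480) + 9041×(1241) = 1.
So 7581×-1480 ≡ 1 (mod 9041), and -1480 mod 9041 = 7561.

7561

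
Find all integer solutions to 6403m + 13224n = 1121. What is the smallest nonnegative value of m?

gcd(13224, 6403) = 19.
19 divides 1121, so solutions exist.
By Bézout, 6403*(-95) + 13224*(46) = 19.
Scale by 1121/19 = 59: (m₀, n₀) = (-5605, 2714).
General solution: m = -5605 + 696t, n = 2714 - 337t for integer t.
m ≥ 0: smallest is -5605 mod 696 = 659 (at t = 9), with n = -319.

659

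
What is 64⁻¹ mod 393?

43

gcd(393, 64) = 1  (393 = 6×64 + 9, 64 = 7×9 + 1, 9 = 9×1).
Back-substituting, 64×(43) + 393×(-7) = 1.
So 64×43 ≡ 1 (mod 393), and 43 mod 393 = 43.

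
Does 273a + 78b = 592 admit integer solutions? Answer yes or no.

gcd(273, 78) = 39.
39 does not divide 592 (remainder 7), so no integer solutions.

no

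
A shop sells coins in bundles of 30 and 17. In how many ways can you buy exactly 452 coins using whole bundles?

Need nonnegative integers with 30j + 17k = 452.
gcd(30, 17) = 1, and 30·(4) + 17·(-7) = 1.
So (j₀, k₀) = (1808, -3164); general j = 1808 + 17t, k = -3164 - 30t.
j ≥ 0 ⇒ t ≥ -106; k ≥ 0 ⇒ t ≤ -106. That's 1 value of t.

1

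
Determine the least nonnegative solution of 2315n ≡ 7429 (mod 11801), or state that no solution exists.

gcd(11801, 2315):
  11801 = 5·2315 + 226
  2315 = 10·226 + 55
  226 = 4·55 + 6
  55 = 9·6 + 1
  6 = 6·1
so gcd(11801, 2315) = 1.
1 divides 7429, so solutions exist.
Back-substitute for Bézout coefficients:
  1 = 55 - 9·6
  ... = 2315·(1932) + 11801·(-379)
So 2315·(1932) ≡ 1 (mod 11801); multiply by 7429: n ≡ 14352828 (mod 11801).
Smallest nonnegative: n = 14352828 mod 11801 = 2812.

2812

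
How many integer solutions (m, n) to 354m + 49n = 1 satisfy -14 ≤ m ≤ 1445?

gcd(354, 49):
  354 = 7·49 + 11
  49 = 4·11 + 5
  11 = 2·5 + 1
  5 = 5·1
so gcd(354, 49) = 1.
Back-substitute for Bézout coefficients:
  1 = 11 - 2·5
  ... = 354·(9) + 49·(-65)
Scale by 1: particular solution (9, -65); reduce m mod 49: (9, -65).
General solution: m = 9 + 49t, n = -65 - 354t for integer t.
-14 ≤ 9 + 49t ≤ 1445 gives t ∈ [0, 29], which is 30 values.

30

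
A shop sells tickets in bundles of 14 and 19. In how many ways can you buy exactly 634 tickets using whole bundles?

2

Need nonnegative integers with 14j + 19k = 634.
gcd(14, 19) = 1, and 14·(-4) + 19·(3) = 1.
So (j₀, k₀) = (-2536, 1902); general j = -2536 + 19t, k = 1902 - 14t.
j ≥ 0 ⇒ t ≥ 134; k ≥ 0 ⇒ t ≤ 135. That's 2 values of t.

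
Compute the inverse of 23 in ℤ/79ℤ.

55

gcd(79, 23) = 1.
By Bézout, 23*(-24) + 79*(7) = 1.
So 23*-24 ≡ 1 (mod 79), and -24 mod 79 = 55.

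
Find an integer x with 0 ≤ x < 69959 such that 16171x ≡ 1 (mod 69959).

58434

gcd(69959, 16171) = 1.
By Bézout, 16171·(-11525) + 69959·(2664) = 1.
So 16171·-11525 ≡ 1 (mod 69959), and -11525 mod 69959 = 58434.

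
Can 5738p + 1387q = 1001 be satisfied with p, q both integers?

gcd(5738, 1387) = 19  (5738 = 4×1387 + 190, 1387 = 7×190 + 57, 190 = 3×57 + 19, 57 = 3×19).
19 does not divide 1001 (remainder 13), so no integer solutions.

no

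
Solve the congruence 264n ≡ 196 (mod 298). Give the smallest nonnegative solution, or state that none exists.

gcd(298, 264) = 2.
2 divides 196, so solutions exist.
By Bézout, 264·(35) + 298·(-31) = 2.
So 264·(35) ≡ 2 (mod 298); multiply by 98: n ≡ 3430 (mod 149).
Smallest nonnegative: n = 3430 mod 149 = 3.

3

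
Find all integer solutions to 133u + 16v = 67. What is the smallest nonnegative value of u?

7

gcd(133, 16):
  133 = 8*16 + 5
  16 = 3*5 + 1
  5 = 5*1
so gcd(133, 16) = 1.
1 divides 67, so solutions exist.
Back-substitute for Bézout coefficients:
  1 = 16 - 3*5
  ... = 133*(-3) + 16*(25)
Scale by 67/1 = 67: (u₀, v₀) = (-201, 1675).
General solution: u = -201 + 16t, v = 1675 - 133t for integer t.
u ≥ 0: smallest is -201 mod 16 = 7 (at t = 13), with v = -54.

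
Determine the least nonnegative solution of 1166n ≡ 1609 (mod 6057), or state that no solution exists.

5648

gcd(6057, 1166) = 1  (6057 = 5*1166 + 227, 1166 = 5*227 + 31, 227 = 7*31 + 10, 31 = 3*10 + 1, 10 = 10*1).
1 divides 1609, so solutions exist.
Back-substituting, 1166*(587) + 6057*(-113) = 1.
So 1166*(587) ≡ 1 (mod 6057); multiply by 1609: n ≡ 944483 (mod 6057).
Smallest nonnegative: n = 944483 mod 6057 = 5648.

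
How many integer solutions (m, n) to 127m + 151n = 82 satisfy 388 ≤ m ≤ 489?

gcd(151, 127):
  151 = 1*127 + 24
  127 = 5*24 + 7
  24 = 3*7 + 3
  7 = 2*3 + 1
  3 = 3*1
so gcd(151, 127) = 1.
Back-substitute for Bézout coefficients:
  1 = 7 - 2*3
  ... = 127*(44) + 151*(-37)
Scale by 82: particular solution (3608, -3034); reduce m mod 151: (135, -113).
General solution: m = 135 + 151t, n = -113 - 127t for integer t.
388 ≤ 135 + 151t ≤ 489 gives t ∈ [2, 2], which is 1 value.

1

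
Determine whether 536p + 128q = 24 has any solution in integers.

gcd(536, 128) = 8.
8 divides 24, so integer solutions exist.

yes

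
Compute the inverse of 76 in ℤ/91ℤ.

gcd(91, 76):
  91 = 1·76 + 15
  76 = 5·15 + 1
  15 = 15·1
so gcd(91, 76) = 1.
Back-substitute for Bézout coefficients:
  1 = 76 - 5·15
  ... = 76·(6) + 91·(-5)
So 76·6 ≡ 1 (mod 91), and 6 mod 91 = 6.

6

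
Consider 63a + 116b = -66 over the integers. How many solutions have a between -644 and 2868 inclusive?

gcd(116, 63):
  116 = 1·63 + 53
  63 = 1·53 + 10
  53 = 5·10 + 3
  10 = 3·3 + 1
  3 = 3·1
so gcd(116, 63) = 1.
Back-substitute for Bézout coefficients:
  1 = 10 - 3·3
  ... = 63·(35) + 116·(-19)
Scale by -66: particular solution (-2310, 1254); reduce a mod 116: (10, -6).
General solution: a = 10 + 116t, b = -6 - 63t for integer t.
-644 ≤ 10 + 116t ≤ 2868 gives t ∈ [-5, 24], which is 30 values.

30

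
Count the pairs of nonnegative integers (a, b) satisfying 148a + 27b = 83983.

21

gcd(148, 27):
  148 = 5·27 + 13
  27 = 2·13 + 1
  13 = 13·1
so gcd(148, 27) = 1.
Back-substitute for Bézout coefficients:
  1 = 27 - 2·13
  ... = 148·(-2) + 27·(11)
Scale by 83983: one solution is (-167966, 923813). Reduce a mod 27: (1, 3105).
General: a = 1 + 27t, b = 3105 - 148t.
a ≥ 0 ⇒ t ≥ 0; b ≥ 0 ⇒ t ≤ 20. So t ∈ [0, 20]: 21 solutions.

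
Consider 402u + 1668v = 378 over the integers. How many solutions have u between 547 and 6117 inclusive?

20

gcd(1668, 402):
  1668 = 4×402 + 60
  402 = 6×60 + 42
  60 = 1×42 + 18
  42 = 2×18 + 6
  18 = 3×6
so gcd(1668, 402) = 6.
Back-substitute for Bézout coefficients:
  6 = 42 - 2×18
  ... = 402×(83) + 1668×(-20)
Scale by 63: particular solution (5229, -1260); reduce u mod 278: (225, -54).
General solution: u = 225 + 278t, v = -54 - 67t for integer t.
547 ≤ 225 + 278t ≤ 6117 gives t ∈ [2, 21], which is 20 values.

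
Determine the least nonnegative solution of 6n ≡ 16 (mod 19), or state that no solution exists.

gcd(19, 6) = 1  (19 = 3·6 + 1, 6 = 6·1).
1 divides 16, so solutions exist.
Back-substituting, 6·(-3) + 19·(1) = 1.
So 6·(-3) ≡ 1 (mod 19); multiply by 16: n ≡ -48 (mod 19).
Smallest nonnegative: n = -48 mod 19 = 9.

9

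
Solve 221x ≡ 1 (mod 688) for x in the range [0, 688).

165

gcd(688, 221) = 1  (688 = 3·221 + 25, 221 = 8·25 + 21, 25 = 1·21 + 4, 21 = 5·4 + 1, 4 = 4·1).
Back-substituting, 221·(165) + 688·(-53) = 1.
So 221·165 ≡ 1 (mod 688), and 165 mod 688 = 165.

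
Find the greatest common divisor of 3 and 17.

gcd(17, 3) = 1  (17 = 5×3 + 2, 3 = 1×2 + 1, 2 = 2×1).

1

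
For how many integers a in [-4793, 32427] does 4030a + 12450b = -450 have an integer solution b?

gcd(12450, 4030):
  12450 = 3·4030 + 360
  4030 = 11·360 + 70
  360 = 5·70 + 10
  70 = 7·10
so gcd(12450, 4030) = 10.
Back-substitute for Bézout coefficients:
  10 = 360 - 5·70
  ... = 4030·(-173) + 12450·(56)
Scale by -45: particular solution (7785, -2520); reduce a mod 1245: (315, -102).
General solution: a = 315 + 1245t, b = -102 - 403t for integer t.
-4793 ≤ 315 + 1245t ≤ 32427 gives t ∈ [-4, 25], which is 30 values.

30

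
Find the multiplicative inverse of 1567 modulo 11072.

9567

gcd(11072, 1567) = 1  (11072 = 7·1567 + 103, 1567 = 15·103 + 22, 103 = 4·22 + 15, 22 = 1·15 + 7, 15 = 2·7 + 1, 7 = 7·1).
Back-substituting, 1567·(-1505) + 11072·(213) = 1.
So 1567·-1505 ≡ 1 (mod 11072), and -1505 mod 11072 = 9567.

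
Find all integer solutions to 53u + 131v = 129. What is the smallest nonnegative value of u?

84

gcd(131, 53) = 1  (131 = 2*53 + 25, 53 = 2*25 + 3, 25 = 8*3 + 1, 3 = 3*1).
1 divides 129, so solutions exist.
Back-substituting, 53*(-42) + 131*(17) = 1.
Scale by 129/1 = 129: (u₀, v₀) = (-5418, 2193).
General solution: u = -5418 + 131t, v = 2193 - 53t for integer t.
u ≥ 0: smallest is -5418 mod 131 = 84 (at t = 42), with v = -33.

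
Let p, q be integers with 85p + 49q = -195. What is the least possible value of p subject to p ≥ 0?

gcd(85, 49) = 1.
1 divides -195, so solutions exist.
By Bézout, 85*(15) + 49*(-26) = 1.
Scale by -195/1 = -195: (p₀, q₀) = (-2925, 5070).
General solution: p = -2925 + 49t, q = 5070 - 85t for integer t.
p ≥ 0: smallest is -2925 mod 49 = 15 (at t = 60), with q = -30.

15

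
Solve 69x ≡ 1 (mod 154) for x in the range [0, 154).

gcd(154, 69) = 1.
By Bézout, 69*(-29) + 154*(13) = 1.
So 69*-29 ≡ 1 (mod 154), and -29 mod 154 = 125.

125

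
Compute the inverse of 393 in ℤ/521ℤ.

gcd(521, 393) = 1.
By Bézout, 393×(232) + 521×(-175) = 1.
So 393×232 ≡ 1 (mod 521), and 232 mod 521 = 232.

232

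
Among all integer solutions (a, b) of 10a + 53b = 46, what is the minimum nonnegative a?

gcd(53, 10):
  53 = 5×10 + 3
  10 = 3×3 + 1
  3 = 3×1
so gcd(53, 10) = 1.
1 divides 46, so solutions exist.
Back-substitute for Bézout coefficients:
  1 = 10 - 3×3
  ... = 10×(16) + 53×(-3)
Scale by 46/1 = 46: (a₀, b₀) = (736, -138).
General solution: a = 736 + 53t, b = -138 - 10t for integer t.
a ≥ 0: smallest is 736 mod 53 = 47 (at t = -13), with b = -8.

47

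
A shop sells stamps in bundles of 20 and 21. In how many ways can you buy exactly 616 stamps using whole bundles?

1

Need nonnegative integers with 20j + 21k = 616.
gcd(20, 21) = 1, and 20·(-1) + 21·(1) = 1.
So (j₀, k₀) = (-616, 616); general j = -616 + 21t, k = 616 - 20t.
j ≥ 0 ⇒ t ≥ 30; k ≥ 0 ⇒ t ≤ 30. That's 1 value of t.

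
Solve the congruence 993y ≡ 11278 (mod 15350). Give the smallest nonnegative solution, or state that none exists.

8096

gcd(15350, 993) = 1  (15350 = 15·993 + 455, 993 = 2·455 + 83, 455 = 5·83 + 40, 83 = 2·40 + 3, 40 = 13·3 + 1, 3 = 3·1).
1 divides 11278, so solutions exist.
Back-substituting, 993·(-4993) + 15350·(323) = 1.
So 993·(-4993) ≡ 1 (mod 15350); multiply by 11278: y ≡ -56311054 (mod 15350).
Smallest nonnegative: y = -56311054 mod 15350 = 8096.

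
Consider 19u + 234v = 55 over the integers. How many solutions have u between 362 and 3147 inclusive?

12

gcd(234, 19) = 1.
By Bézout, 19*(37) + 234*(-3) = 1.
Particular solution: (163, -13).
General solution: u = 163 + 234t, v = -13 - 19t for integer t.
362 ≤ 163 + 234t ≤ 3147 gives t ∈ [1, 12], which is 12 values.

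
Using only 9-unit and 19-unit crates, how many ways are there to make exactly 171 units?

Need nonnegative integers with 9j + 19k = 171.
gcd(9, 19) = 1, and 9·(-2) + 19·(1) = 1.
So (j₀, k₀) = (-342, 171); general j = -342 + 19t, k = 171 - 9t.
j ≥ 0 ⇒ t ≥ 18; k ≥ 0 ⇒ t ≤ 19. That's 2 values of t.

2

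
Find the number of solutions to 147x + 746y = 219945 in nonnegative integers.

2

gcd(746, 147):
  746 = 5*147 + 11
  147 = 13*11 + 4
  11 = 2*4 + 3
  4 = 1*3 + 1
  3 = 3*1
so gcd(746, 147) = 1.
Back-substitute for Bézout coefficients:
  1 = 4 - 1*3
  ... = 147*(203) + 746*(-40)
Scale by 219945: one solution is (44648835, -8797800). Reduce x mod 746: (735, 150).
General: x = 735 + 746t, y = 150 - 147t.
x ≥ 0 ⇒ t ≥ 0; y ≥ 0 ⇒ t ≤ 1. So t ∈ [0, 1]: 2 solutions.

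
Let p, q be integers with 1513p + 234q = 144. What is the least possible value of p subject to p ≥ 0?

216

gcd(1513, 234) = 1  (1513 = 6*234 + 109, 234 = 2*109 + 16, 109 = 6*16 + 13, 16 = 1*13 + 3, 13 = 4*3 + 1, 3 = 3*1).
1 divides 144, so solutions exist.
Back-substituting, 1513*(73) + 234*(-472) = 1.
Scale by 144/1 = 144: (p₀, q₀) = (10512, -67968).
General solution: p = 10512 + 234t, q = -67968 - 1513t for integer t.
p ≥ 0: smallest is 10512 mod 234 = 216 (at t = -44), with q = -1396.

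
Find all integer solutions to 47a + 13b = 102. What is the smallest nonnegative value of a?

3

gcd(47, 13):
  47 = 3×13 + 8
  13 = 1×8 + 5
  8 = 1×5 + 3
  5 = 1×3 + 2
  3 = 1×2 + 1
  2 = 2×1
so gcd(47, 13) = 1.
1 divides 102, so solutions exist.
Back-substitute for Bézout coefficients:
  1 = 3 - 1×2
  ... = 47×(5) + 13×(-18)
Scale by 102/1 = 102: (a₀, b₀) = (510, -1836).
General solution: a = 510 + 13t, b = -1836 - 47t for integer t.
a ≥ 0: smallest is 510 mod 13 = 3 (at t = -39), with b = -3.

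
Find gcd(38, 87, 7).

1

gcd(87, 38) = 1  (87 = 2·38 + 11, 38 = 3·11 + 5, 11 = 2·5 + 1, 5 = 5·1).
gcd(1, 7) = 1.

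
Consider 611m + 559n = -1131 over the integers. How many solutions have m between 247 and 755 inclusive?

gcd(611, 559) = 13  (611 = 1×559 + 52, 559 = 10×52 + 39, 52 = 1×39 + 13, 39 = 3×13).
Back-substituting, 611×(11) + 559×(-12) = 13.
Scale by -87: particular solution (-957, 1044); reduce m mod 43: (32, -37).
General solution: m = 32 + 43t, n = -37 - 47t for integer t.
247 ≤ 32 + 43t ≤ 755 gives t ∈ [5, 16], which is 12 values.

12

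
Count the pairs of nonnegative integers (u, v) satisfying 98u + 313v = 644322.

21

gcd(313, 98) = 1  (313 = 3*98 + 19, 98 = 5*19 + 3, 19 = 6*3 + 1, 3 = 3*1).
Back-substituting, 98*(-99) + 313*(31) = 1.
Scale by 644322: one solution is (-63787878, 19973982). Reduce u mod 313: (270, 1974).
General: u = 270 + 313t, v = 1974 - 98t.
u ≥ 0 ⇒ t ≥ 0; v ≥ 0 ⇒ t ≤ 20. So t ∈ [0, 20]: 21 solutions.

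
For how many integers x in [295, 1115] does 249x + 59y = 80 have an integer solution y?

gcd(249, 59):
  249 = 4*59 + 13
  59 = 4*13 + 7
  13 = 1*7 + 6
  7 = 1*6 + 1
  6 = 6*1
so gcd(249, 59) = 1.
Back-substitute for Bézout coefficients:
  1 = 7 - 1*6
  ... = 249*(-9) + 59*(38)
Scale by 80: particular solution (-720, 3040); reduce x mod 59: (47, -197).
General solution: x = 47 + 59t, y = -197 - 249t for integer t.
295 ≤ 47 + 59t ≤ 1115 gives t ∈ [5, 18], which is 14 values.

14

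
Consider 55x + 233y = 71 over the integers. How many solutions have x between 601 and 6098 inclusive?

24

gcd(233, 55):
  233 = 4·55 + 13
  55 = 4·13 + 3
  13 = 4·3 + 1
  3 = 3·1
so gcd(233, 55) = 1.
Back-substitute for Bézout coefficients:
  1 = 13 - 4·3
  ... = 55·(-72) + 233·(17)
Scale by 71: particular solution (-5112, 1207); reduce x mod 233: (14, -3).
General solution: x = 14 + 233t, y = -3 - 55t for integer t.
601 ≤ 14 + 233t ≤ 6098 gives t ∈ [3, 26], which is 24 values.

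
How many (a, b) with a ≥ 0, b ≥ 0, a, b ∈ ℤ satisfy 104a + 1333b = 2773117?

20

gcd(1333, 104):
  1333 = 12·104 + 85
  104 = 1·85 + 19
  85 = 4·19 + 9
  19 = 2·9 + 1
  9 = 9·1
so gcd(1333, 104) = 1.
Back-substitute for Bézout coefficients:
  1 = 19 - 2·9
  ... = 104·(141) + 1333·(-11)
Scale by 2773117: one solution is (391009497, -30504287). Reduce a mod 1333: (607, 2033).
General: a = 607 + 1333t, b = 2033 - 104t.
a ≥ 0 ⇒ t ≥ 0; b ≥ 0 ⇒ t ≤ 19. So t ∈ [0, 19]: 20 solutions.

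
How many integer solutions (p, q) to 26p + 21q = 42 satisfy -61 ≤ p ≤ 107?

8

gcd(26, 21) = 1.
By Bézout, 26×(-4) + 21×(5) = 1.
Particular solution: (0, 2).
General solution: p = 0 + 21t, q = 2 - 26t for integer t.
-61 ≤ 0 + 21t ≤ 107 gives t ∈ [-2, 5], which is 8 values.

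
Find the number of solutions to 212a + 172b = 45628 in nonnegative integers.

5

gcd(212, 172) = 4  (212 = 1·172 + 40, 172 = 4·40 + 12, 40 = 3·12 + 4, 12 = 3·4).
Back-substituting, 212·(13) + 172·(-16) = 4.
Scale by 11407: one solution is (148291, -182512). Reduce a mod 43: (27, 232).
General: a = 27 + 43t, b = 232 - 53t.
a ≥ 0 ⇒ t ≥ 0; b ≥ 0 ⇒ t ≤ 4. So t ∈ [0, 4]: 5 solutions.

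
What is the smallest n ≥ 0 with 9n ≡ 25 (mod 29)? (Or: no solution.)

6

gcd(29, 9):
  29 = 3×9 + 2
  9 = 4×2 + 1
  2 = 2×1
so gcd(29, 9) = 1.
1 divides 25, so solutions exist.
Back-substitute for Bézout coefficients:
  1 = 9 - 4×2
  ... = 9×(13) + 29×(-4)
So 9×(13) ≡ 1 (mod 29); multiply by 25: n ≡ 325 (mod 29).
Smallest nonnegative: n = 325 mod 29 = 6.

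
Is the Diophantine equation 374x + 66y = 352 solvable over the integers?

yes

gcd(374, 66) = 22  (374 = 5·66 + 44, 66 = 1·44 + 22, 44 = 2·22).
22 divides 352, so integer solutions exist.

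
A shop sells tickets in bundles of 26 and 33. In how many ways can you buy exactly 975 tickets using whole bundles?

Need nonnegative integers with 26j + 33k = 975.
gcd(26, 33) = 1, and 26·(14) + 33·(-11) = 1.
So (j₀, k₀) = (13650, -10725); general j = 13650 + 33t, k = -10725 - 26t.
j ≥ 0 ⇒ t ≥ -413; k ≥ 0 ⇒ t ≤ -413. That's 1 value of t.

1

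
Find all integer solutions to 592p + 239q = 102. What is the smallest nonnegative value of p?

177

gcd(592, 239):
  592 = 2·239 + 114
  239 = 2·114 + 11
  114 = 10·11 + 4
  11 = 2·4 + 3
  4 = 1·3 + 1
  3 = 3·1
so gcd(592, 239) = 1.
1 divides 102, so solutions exist.
Back-substitute for Bézout coefficients:
  1 = 4 - 1·3
  ... = 592·(65) + 239·(-161)
Scale by 102/1 = 102: (p₀, q₀) = (6630, -16422).
General solution: p = 6630 + 239t, q = -16422 - 592t for integer t.
p ≥ 0: smallest is 6630 mod 239 = 177 (at t = -27), with q = -438.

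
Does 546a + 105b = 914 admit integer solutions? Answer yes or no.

gcd(546, 105) = 21  (546 = 5×105 + 21, 105 = 5×21).
21 does not divide 914 (remainder 11), so no integer solutions.

no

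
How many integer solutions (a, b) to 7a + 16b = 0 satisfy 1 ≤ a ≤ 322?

gcd(16, 7) = 1.
By Bézout, 7×(7) + 16×(-3) = 1.
Particular solution: (0, 0).
General solution: a = 0 + 16t, b = 0 - 7t for integer t.
1 ≤ 0 + 16t ≤ 322 gives t ∈ [1, 20], which is 20 values.

20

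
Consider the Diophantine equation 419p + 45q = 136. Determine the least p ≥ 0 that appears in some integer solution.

29

gcd(419, 45):
  419 = 9·45 + 14
  45 = 3·14 + 3
  14 = 4·3 + 2
  3 = 1·2 + 1
  2 = 2·1
so gcd(419, 45) = 1.
1 divides 136, so solutions exist.
Back-substitute for Bézout coefficients:
  1 = 3 - 1·2
  ... = 419·(-16) + 45·(149)
Scale by 136/1 = 136: (p₀, q₀) = (-2176, 20264).
General solution: p = -2176 + 45t, q = 20264 - 419t for integer t.
p ≥ 0: smallest is -2176 mod 45 = 29 (at t = 49), with q = -267.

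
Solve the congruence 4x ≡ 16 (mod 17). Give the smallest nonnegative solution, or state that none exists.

4

gcd(17, 4) = 1  (17 = 4×4 + 1, 4 = 4×1).
1 divides 16, so solutions exist.
Back-substituting, 4×(-4) + 17×(1) = 1.
So 4×(-4) ≡ 1 (mod 17); multiply by 16: x ≡ -64 (mod 17).
Smallest nonnegative: x = -64 mod 17 = 4.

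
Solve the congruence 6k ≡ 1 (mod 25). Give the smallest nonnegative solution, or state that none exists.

gcd(25, 6) = 1  (25 = 4×6 + 1, 6 = 6×1).
1 divides 1, so solutions exist.
Back-substituting, 6×(-4) + 25×(1) = 1.
So 6×(-4) ≡ 1 (mod 25); multiply by 1: k ≡ -4 (mod 25).
Smallest nonnegative: k = -4 mod 25 = 21.

21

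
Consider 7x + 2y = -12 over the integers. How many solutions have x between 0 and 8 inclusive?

5

gcd(7, 2) = 1  (7 = 3×2 + 1, 2 = 2×1).
Back-substituting, 7×(1) + 2×(-3) = 1.
Scale by -12: particular solution (-12, 36); reduce x mod 2: (0, -6).
General solution: x = 0 + 2t, y = -6 - 7t for integer t.
0 ≤ 0 + 2t ≤ 8 gives t ∈ [0, 4], which is 5 values.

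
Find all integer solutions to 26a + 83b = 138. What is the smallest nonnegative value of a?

gcd(83, 26):
  83 = 3*26 + 5
  26 = 5*5 + 1
  5 = 5*1
so gcd(83, 26) = 1.
1 divides 138, so solutions exist.
Back-substitute for Bézout coefficients:
  1 = 26 - 5*5
  ... = 26*(16) + 83*(-5)
Scale by 138/1 = 138: (a₀, b₀) = (2208, -690).
General solution: a = 2208 + 83t, b = -690 - 26t for integer t.
a ≥ 0: smallest is 2208 mod 83 = 50 (at t = -26), with b = -14.

50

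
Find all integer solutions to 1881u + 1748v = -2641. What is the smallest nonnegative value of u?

59

gcd(1881, 1748) = 19  (1881 = 1*1748 + 133, 1748 = 13*133 + 19, 133 = 7*19).
19 divides -2641, so solutions exist.
Back-substituting, 1881*(-13) + 1748*(14) = 19.
Scale by -2641/19 = -139: (u₀, v₀) = (1807, -1946).
General solution: u = 1807 + 92t, v = -1946 - 99t for integer t.
u ≥ 0: smallest is 1807 mod 92 = 59 (at t = -19), with v = -65.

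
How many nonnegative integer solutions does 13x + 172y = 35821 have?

16

gcd(172, 13) = 1  (172 = 13×13 + 3, 13 = 4×3 + 1, 3 = 3×1).
Back-substituting, 13×(53) + 172×(-4) = 1.
Scale by 35821: one solution is (1898513, -143284). Reduce x mod 172: (149, 197).
General: x = 149 + 172t, y = 197 - 13t.
x ≥ 0 ⇒ t ≥ 0; y ≥ 0 ⇒ t ≤ 15. So t ∈ [0, 15]: 16 solutions.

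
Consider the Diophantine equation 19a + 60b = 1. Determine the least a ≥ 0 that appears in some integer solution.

19

gcd(60, 19):
  60 = 3×19 + 3
  19 = 6×3 + 1
  3 = 3×1
so gcd(60, 19) = 1.
1 divides 1, so solutions exist.
Back-substitute for Bézout coefficients:
  1 = 19 - 6×3
  ... = 19×(19) + 60×(-6)
Scale by 1/1 = 1: (a₀, b₀) = (19, -6).
General solution: a = 19 + 60t, b = -6 - 19t for integer t.
a ≥ 0: smallest is 19 mod 60 = 19 (at t = 0), with b = -6.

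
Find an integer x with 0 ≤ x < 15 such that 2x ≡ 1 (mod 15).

gcd(15, 2) = 1  (15 = 7×2 + 1, 2 = 2×1).
Back-substituting, 2×(-7) + 15×(1) = 1.
So 2×-7 ≡ 1 (mod 15), and -7 mod 15 = 8.

8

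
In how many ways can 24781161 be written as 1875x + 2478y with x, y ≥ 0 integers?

gcd(2478, 1875) = 3  (2478 = 1·1875 + 603, 1875 = 3·603 + 66, 603 = 9·66 + 9, 66 = 7·9 + 3, 9 = 3·3).
Back-substituting, 1875·(263) + 2478·(-199) = 3.
Scale by 8260387: one solution is (2172481781, -1643817013). Reduce x mod 826: (183, 9862).
General: x = 183 + 826t, y = 9862 - 625t.
x ≥ 0 ⇒ t ≥ 0; y ≥ 0 ⇒ t ≤ 15. So t ∈ [0, 15]: 16 solutions.

16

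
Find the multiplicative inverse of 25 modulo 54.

gcd(54, 25) = 1.
By Bézout, 25*(13) + 54*(-6) = 1.
So 25*13 ≡ 1 (mod 54), and 13 mod 54 = 13.

13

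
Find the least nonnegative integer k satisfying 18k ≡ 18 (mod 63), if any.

gcd(63, 18) = 9  (63 = 3*18 + 9, 18 = 2*9).
9 divides 18, so solutions exist.
Back-substituting, 18*(-3) + 63*(1) = 9.
So 18*(-3) ≡ 9 (mod 63); multiply by 2: k ≡ -6 (mod 7).
Smallest nonnegative: k = -6 mod 7 = 1.

1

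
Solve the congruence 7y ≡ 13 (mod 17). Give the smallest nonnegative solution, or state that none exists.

14

gcd(17, 7) = 1  (17 = 2×7 + 3, 7 = 2×3 + 1, 3 = 3×1).
1 divides 13, so solutions exist.
Back-substituting, 7×(5) + 17×(-2) = 1.
So 7×(5) ≡ 1 (mod 17); multiply by 13: y ≡ 65 (mod 17).
Smallest nonnegative: y = 65 mod 17 = 14.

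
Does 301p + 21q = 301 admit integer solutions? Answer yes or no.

yes

gcd(301, 21):
  301 = 14*21 + 7
  21 = 3*7
so gcd(301, 21) = 7.
7 divides 301, so integer solutions exist.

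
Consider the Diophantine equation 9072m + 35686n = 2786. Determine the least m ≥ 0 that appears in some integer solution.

gcd(35686, 9072) = 14.
14 divides 2786, so solutions exist.
By Bézout, 9072·(830) + 35686·(-211) = 14.
Scale by 2786/14 = 199: (m₀, n₀) = (165170, -41989).
General solution: m = 165170 + 2549t, n = -41989 - 648t for integer t.
m ≥ 0: smallest is 165170 mod 2549 = 2034 (at t = -64), with n = -517.

2034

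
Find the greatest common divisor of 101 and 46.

1

gcd(101, 46):
  101 = 2·46 + 9
  46 = 5·9 + 1
  9 = 9·1
so gcd(101, 46) = 1.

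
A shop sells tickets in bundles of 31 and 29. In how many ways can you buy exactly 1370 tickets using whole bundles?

Need nonnegative integers with 31j + 29k = 1370.
gcd(31, 29) = 1, and 31·(-14) + 29·(15) = 1.
So (j₀, k₀) = (-19180, 20550); general j = -19180 + 29t, k = 20550 - 31t.
j ≥ 0 ⇒ t ≥ 662; k ≥ 0 ⇒ t ≤ 662. That's 1 value of t.

1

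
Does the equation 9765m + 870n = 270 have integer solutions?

gcd(9765, 870) = 15  (9765 = 11·870 + 195, 870 = 4·195 + 90, 195 = 2·90 + 15, 90 = 6·15).
15 divides 270, so integer solutions exist.

yes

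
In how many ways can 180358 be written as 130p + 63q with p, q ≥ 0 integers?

gcd(130, 63) = 1.
By Bézout, 130·(16) + 63·(-33) = 1.
One solution: (13, 2836).
General: p = 13 + 63t, q = 2836 - 130t.
p ≥ 0 ⇒ t ≥ 0; q ≥ 0 ⇒ t ≤ 21. So t ∈ [0, 21]: 22 solutions.

22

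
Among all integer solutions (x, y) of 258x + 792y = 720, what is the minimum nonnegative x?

12

gcd(792, 258) = 6.
6 divides 720, so solutions exist.
By Bézout, 258*(43) + 792*(-14) = 6.
Scale by 720/6 = 120: (x₀, y₀) = (5160, -1680).
General solution: x = 5160 + 132t, y = -1680 - 43t for integer t.
x ≥ 0: smallest is 5160 mod 132 = 12 (at t = -39), with y = -3.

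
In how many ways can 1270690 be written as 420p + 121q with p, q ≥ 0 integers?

gcd(420, 121) = 1  (420 = 3·121 + 57, 121 = 2·57 + 7, 57 = 8·7 + 1, 7 = 7·1).
Back-substituting, 420·(17) + 121·(-59) = 1.
Scale by 1270690: one solution is (21601730, -74970710). Reduce p mod 121: (84, 10210).
General: p = 84 + 121t, q = 10210 - 420t.
p ≥ 0 ⇒ t ≥ 0; q ≥ 0 ⇒ t ≤ 24. So t ∈ [0, 24]: 25 solutions.

25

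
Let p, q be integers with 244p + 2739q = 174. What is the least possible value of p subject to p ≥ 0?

gcd(2739, 244) = 1  (2739 = 11×244 + 55, 244 = 4×55 + 24, 55 = 2×24 + 7, 24 = 3×7 + 3, 7 = 2×3 + 1, 3 = 3×1).
1 divides 174, so solutions exist.
Back-substituting, 244×(-797) + 2739×(71) = 1.
Scale by 174/1 = 174: (p₀, q₀) = (-138678, 12354).
General solution: p = -138678 + 2739t, q = 12354 - 244t for integer t.
p ≥ 0: smallest is -138678 mod 2739 = 1011 (at t = 51), with q = -90.

1011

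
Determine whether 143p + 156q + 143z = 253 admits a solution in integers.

gcd(156, 143) = 13.
gcd(13, 143) = 13.
13 does not divide 253 (remainder 6), so no integer solutions.

no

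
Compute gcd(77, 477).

gcd(477, 77):
  477 = 6*77 + 15
  77 = 5*15 + 2
  15 = 7*2 + 1
  2 = 2*1
so gcd(477, 77) = 1.

1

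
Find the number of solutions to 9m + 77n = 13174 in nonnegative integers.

gcd(77, 9) = 1  (77 = 8*9 + 5, 9 = 1*5 + 4, 5 = 1*4 + 1, 4 = 4*1).
Back-substituting, 9*(-17) + 77*(2) = 1.
Scale by 13174: one solution is (-223958, 26348). Reduce m mod 77: (35, 167).
General: m = 35 + 77t, n = 167 - 9t.
m ≥ 0 ⇒ t ≥ 0; n ≥ 0 ⇒ t ≤ 18. So t ∈ [0, 18]: 19 solutions.

19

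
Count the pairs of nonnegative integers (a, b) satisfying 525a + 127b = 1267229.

19

gcd(525, 127) = 1.
By Bézout, 525·(15) + 127·(-62) = 1.
One solution: (91, 9602).
General: a = 91 + 127t, b = 9602 - 525t.
a ≥ 0 ⇒ t ≥ 0; b ≥ 0 ⇒ t ≤ 18. So t ∈ [0, 18]: 19 solutions.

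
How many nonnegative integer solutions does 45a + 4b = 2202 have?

gcd(45, 4) = 1.
By Bézout, 45*(1) + 4*(-11) = 1.
One solution: (2, 528).
General: a = 2 + 4t, b = 528 - 45t.
a ≥ 0 ⇒ t ≥ 0; b ≥ 0 ⇒ t ≤ 11. So t ∈ [0, 11]: 12 solutions.

12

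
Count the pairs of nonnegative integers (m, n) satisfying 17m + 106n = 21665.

gcd(106, 17):
  106 = 6×17 + 4
  17 = 4×4 + 1
  4 = 4×1
so gcd(106, 17) = 1.
Back-substitute for Bézout coefficients:
  1 = 17 - 4×4
  ... = 17×(25) + 106×(-4)
Scale by 21665: one solution is (541625, -86660). Reduce m mod 106: (71, 193).
General: m = 71 + 106t, n = 193 - 17t.
m ≥ 0 ⇒ t ≥ 0; n ≥ 0 ⇒ t ≤ 11. So t ∈ [0, 11]: 12 solutions.

12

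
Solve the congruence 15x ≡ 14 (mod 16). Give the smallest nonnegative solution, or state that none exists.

gcd(16, 15) = 1.
1 divides 14, so solutions exist.
By Bézout, 15×(-1) + 16×(1) = 1.
So 15×(-1) ≡ 1 (mod 16); multiply by 14: x ≡ -14 (mod 16).
Smallest nonnegative: x = -14 mod 16 = 2.

2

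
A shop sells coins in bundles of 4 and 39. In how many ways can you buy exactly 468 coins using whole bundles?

Need nonnegative integers with 4j + 39k = 468.
gcd(4, 39) = 1, and 4·(10) + 39·(-1) = 1.
So (j₀, k₀) = (4680, -468); general j = 4680 + 39t, k = -468 - 4t.
j ≥ 0 ⇒ t ≥ -120; k ≥ 0 ⇒ t ≤ -117. That's 4 values of t.

4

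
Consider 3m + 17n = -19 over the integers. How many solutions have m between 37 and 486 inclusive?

27

gcd(17, 3):
  17 = 5·3 + 2
  3 = 1·2 + 1
  2 = 2·1
so gcd(17, 3) = 1.
Back-substitute for Bézout coefficients:
  1 = 3 - 1·2
  ... = 3·(6) + 17·(-1)
Scale by -19: particular solution (-114, 19); reduce m mod 17: (5, -2).
General solution: m = 5 + 17t, n = -2 - 3t for integer t.
37 ≤ 5 + 17t ≤ 486 gives t ∈ [2, 28], which is 27 values.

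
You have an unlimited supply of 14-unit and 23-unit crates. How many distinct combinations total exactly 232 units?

1

Need nonnegative integers with 14j + 23k = 232.
gcd(14, 23) = 1, and 14·(5) + 23·(-3) = 1.
So (j₀, k₀) = (1160, -696); general j = 1160 + 23t, k = -696 - 14t.
j ≥ 0 ⇒ t ≥ -50; k ≥ 0 ⇒ t ≤ -50. That's 1 value of t.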